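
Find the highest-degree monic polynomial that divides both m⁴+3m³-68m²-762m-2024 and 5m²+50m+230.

m²+10m+46

By polynomial division,
  m⁴+3m³-68m²-762m-2024 = ((1/5)m²-(7/5)m-44/5)(5m²+50m+230) + (0)
Last nonzero remainder: 5m²+50m+230. Dividing through by 5 gives the monic gcd m²+10m+46.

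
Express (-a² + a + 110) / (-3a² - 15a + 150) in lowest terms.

Euclidean algorithm in ℚ[a]:
  -a² + a + 110 = (1/3)(-3a² - 15a + 150) + (6a + 60)
  -3a² - 15a + 150 = (-(1/2)a + 5/2)(6a + 60) + (0)
Last nonzero remainder: 6a + 60. Dividing through by 6 gives the monic gcd a + 10.
Cancel a + 10 from numerator and denominator to get the reduced form.

(a - 11)/(3a - 15)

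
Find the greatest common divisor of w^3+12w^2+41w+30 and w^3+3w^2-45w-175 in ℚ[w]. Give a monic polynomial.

w+5

Repeated division with remainder:
  w^3+12w^2+41w+30 = (w^3+3w^2-45w-175) + (9w^2+86w+205)
  w^3+3w^2-45w-175 = ((1/9)w-59/81)(9w^2+86w+205) + (-(416/81)w-2080/81)
  9w^2+86w+205 = (-(729/416)w-3321/416)(-(416/81)w-2080/81) + (0)
Last nonzero remainder: -(416/81)w-2080/81. Dividing through by -416/81 gives the monic gcd w+5.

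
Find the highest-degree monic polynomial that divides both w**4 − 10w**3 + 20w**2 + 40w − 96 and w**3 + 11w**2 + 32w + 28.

Apply the Euclidean algorithm:
  w**4 − 10w**3 + 20w**2 + 40w − 96 = (w − 21)(w**3 + 11w**2 + 32w + 28) + (219w**2 + 684w + 492)
  w**3 + 11w**2 + 32w + 28 = ((1/219)w + 575/15987)(219w**2 + 684w + 492) + ((27456/5329)w + 54912/5329)
  219w**2 + 684w + 492 = ((389017/9152)w + 218489/4576)((27456/5329)w + 54912/5329) + (0)
Last nonzero remainder: (27456/5329)w + 54912/5329. Dividing through by 27456/5329 gives the monic gcd w + 2.

w + 2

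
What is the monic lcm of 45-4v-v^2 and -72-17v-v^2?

By polynomial division,
  -v^2-4v+45 = (-v^2-17v-72) + (13v+117)
  -v^2-17v-72 = (-(1/13)v-8/13)(13v+117) + (0)
Last nonzero remainder: 13v+117. Dividing through by 13 gives the monic gcd v+9.
Then lcm(f, g) = f·g / gcd(f, g); expanding and making the result monic gives the answer.

-360-13v+12v^2+v^3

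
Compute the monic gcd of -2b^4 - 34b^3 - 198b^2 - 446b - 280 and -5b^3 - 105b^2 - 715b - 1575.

b^2 + 12b + 35

Repeated division with remainder:
  -2b^4 - 34b^3 - 198b^2 - 446b - 280 = ((2/5)b - 8/5)(-5b^3 - 105b^2 - 715b - 1575) + (-80b^2 - 960b - 2800)
  -5b^3 - 105b^2 - 715b - 1575 = ((1/16)b + 9/16)(-80b^2 - 960b - 2800) + (0)
Last nonzero remainder: -80b^2 - 960b - 2800. Dividing through by -80 gives the monic gcd b^2 + 12b + 35.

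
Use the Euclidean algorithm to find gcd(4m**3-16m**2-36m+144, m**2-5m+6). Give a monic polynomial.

Apply the Euclidean algorithm:
  4m**3-16m**2-36m+144 = (4m+4)(m**2-5m+6) + (-40m+120)
  m**2-5m+6 = (-(1/40)m+1/20)(-40m+120) + (0)
Last nonzero remainder: -40m+120. Dividing through by -40 gives the monic gcd m-3.

m-3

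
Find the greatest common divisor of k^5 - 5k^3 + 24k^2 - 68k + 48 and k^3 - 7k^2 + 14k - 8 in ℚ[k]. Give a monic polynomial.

k^2 - 3k + 2

By polynomial division,
  k^5 - 5k^3 + 24k^2 - 68k + 48 = (k^2 + 7k + 30)(k^3 - 7k^2 + 14k - 8) + (144k^2 - 432k + 288)
  k^3 - 7k^2 + 14k - 8 = ((1/144)k - 1/36)(144k^2 - 432k + 288) + (0)
Last nonzero remainder: 144k^2 - 432k + 288. Dividing through by 144 gives the monic gcd k^2 - 3k + 2.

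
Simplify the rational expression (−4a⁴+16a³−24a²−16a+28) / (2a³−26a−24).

(−2a³+10a²−22a+14)/(a²−a−12)

Apply the Euclidean algorithm:
  −4a⁴+16a³−24a²−16a+28 = (−2a+8)(2a³−26a−24) + (−76a²+144a+220)
  2a³−26a−24 = (−(1/38)a−18/361)(−76a²+144a+220) + (−(4704/361)a−4704/361)
  −76a²+144a+220 = ((6859/1176)a−19855/1176)(−(4704/361)a−4704/361) + (0)
Last nonzero remainder: −(4704/361)a−4704/361. Dividing through by −4704/361 gives the monic gcd a+1.
Cancel a+1 from numerator and denominator to get the reduced form.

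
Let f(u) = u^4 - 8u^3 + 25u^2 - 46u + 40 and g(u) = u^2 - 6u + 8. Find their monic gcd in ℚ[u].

By polynomial division,
  u^4 - 8u^3 + 25u^2 - 46u + 40 = (u^2 - 2u + 5)(u^2 - 6u + 8) + (0)
The last nonzero remainder u^2 - 6u + 8 is already monic.

u^2 - 6u + 8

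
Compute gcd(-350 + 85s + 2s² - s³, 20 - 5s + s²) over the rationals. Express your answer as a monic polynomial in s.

1

By polynomial division,
  -s³ + 2s² + 85s - 350 = (-s - 3)(s² - 5s + 20) + (90s - 290)
  s² - 5s + 20 = ((1/90)s - 8/405)(90s - 290) + (1156/81)
  90s - 290 = ((3645/578)s - 11745/578)(1156/81) + (0)
The last nonzero remainder is the constant 1156/81, so the polynomials are coprime and gcd = 1.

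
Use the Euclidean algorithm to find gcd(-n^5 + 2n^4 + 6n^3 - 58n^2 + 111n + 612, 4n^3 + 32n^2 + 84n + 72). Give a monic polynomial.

Repeated division with remainder:
  -n^5 + 2n^4 + 6n^3 - 58n^2 + 111n + 612 = (-(1/4)n^2 + (5/2)n - 53/4)(4n^3 + 32n^2 + 84n + 72) + (174n^2 + 1044n + 1566)
  4n^3 + 32n^2 + 84n + 72 = ((2/87)n + 4/87)(174n^2 + 1044n + 1566) + (0)
Last nonzero remainder: 174n^2 + 1044n + 1566. Dividing through by 174 gives the monic gcd n^2 + 6n + 9.

n^2 + 6n + 9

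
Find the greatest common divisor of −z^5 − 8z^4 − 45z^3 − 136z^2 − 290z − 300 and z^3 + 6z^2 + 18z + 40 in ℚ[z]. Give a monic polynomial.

z^2 + 2z + 10

Repeated division with remainder:
  −z^5 − 8z^4 − 45z^3 − 136z^2 − 290z − 300 = (−z^2 − 2z − 15)(z^3 + 6z^2 + 18z + 40) + (30z^2 + 60z + 300)
  z^3 + 6z^2 + 18z + 40 = ((1/30)z + 2/15)(30z^2 + 60z + 300) + (0)
Last nonzero remainder: 30z^2 + 60z + 300. Dividing through by 30 gives the monic gcd z^2 + 2z + 10.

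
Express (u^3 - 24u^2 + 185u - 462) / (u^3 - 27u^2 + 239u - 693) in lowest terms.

(u - 6)/(u - 9)

Euclidean algorithm in ℚ[u]:
  u^3 - 24u^2 + 185u - 462 = (u^3 - 27u^2 + 239u - 693) + (3u^2 - 54u + 231)
  u^3 - 27u^2 + 239u - 693 = ((1/3)u - 3)(3u^2 - 54u + 231) + (0)
Last nonzero remainder: 3u^2 - 54u + 231. Dividing through by 3 gives the monic gcd u^2 - 18u + 77.
Cancel u^2 - 18u + 77 from numerator and denominator to get the reduced form.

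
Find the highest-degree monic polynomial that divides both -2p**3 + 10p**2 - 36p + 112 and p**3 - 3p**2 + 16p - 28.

p**2 - p + 14

Apply the Euclidean algorithm:
  -2p**3 + 10p**2 - 36p + 112 = (-2)(p**3 - 3p**2 + 16p - 28) + (4p**2 - 4p + 56)
  p**3 - 3p**2 + 16p - 28 = ((1/4)p - 1/2)(4p**2 - 4p + 56) + (0)
Last nonzero remainder: 4p**2 - 4p + 56. Dividing through by 4 gives the monic gcd p**2 - p + 14.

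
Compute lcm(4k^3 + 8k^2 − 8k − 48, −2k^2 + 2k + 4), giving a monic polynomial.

k^4 + 3k^3 − 14k − 12

Repeated division with remainder:
  4k^3 + 8k^2 − 8k − 48 = (−2k − 6)(−2k^2 + 2k + 4) + (12k − 24)
  −2k^2 + 2k + 4 = (−(1/6)k − 1/6)(12k − 24) + (0)
Last nonzero remainder: 12k − 24. Dividing through by 12 gives the monic gcd k − 2.
Then lcm(f, g) = f·g / gcd(f, g); expanding and making the result monic gives the answer.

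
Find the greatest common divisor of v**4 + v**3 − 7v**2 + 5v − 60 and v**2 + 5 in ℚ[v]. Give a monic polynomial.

v**2 + 5

By polynomial division,
  v**4 + v**3 − 7v**2 + 5v − 60 = (v**2 + v − 12)(v**2 + 5) + (0)
The last nonzero remainder v**2 + 5 is already monic.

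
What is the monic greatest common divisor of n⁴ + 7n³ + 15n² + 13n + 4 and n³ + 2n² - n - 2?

n + 1

By polynomial division,
  n⁴ + 7n³ + 15n² + 13n + 4 = (n + 5)(n³ + 2n² - n - 2) + (6n² + 20n + 14)
  n³ + 2n² - n - 2 = ((1/6)n - 2/9)(6n² + 20n + 14) + ((10/9)n + 10/9)
  6n² + 20n + 14 = ((27/5)n + 63/5)((10/9)n + 10/9) + (0)
Last nonzero remainder: (10/9)n + 10/9. Dividing through by 10/9 gives the monic gcd n + 1.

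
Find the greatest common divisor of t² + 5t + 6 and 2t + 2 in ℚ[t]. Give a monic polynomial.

Repeated division with remainder:
  t² + 5t + 6 = ((1/2)t + 2)(2t + 2) + (2)
  2t + 2 = (t + 1)(2) + (0)
The last nonzero remainder is the constant 2, so the polynomials are coprime and gcd = 1.

1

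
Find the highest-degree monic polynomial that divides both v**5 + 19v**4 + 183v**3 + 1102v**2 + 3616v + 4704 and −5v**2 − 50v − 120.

v**2 + 10v + 24

Euclidean algorithm in ℚ[v]:
  v**5 + 19v**4 + 183v**3 + 1102v**2 + 3616v + 4704 = (−(1/5)v**3 − (9/5)v**2 − (69/5)v − 196/5)(−5v**2 − 50v − 120) + (0)
Last nonzero remainder: −5v**2 − 50v − 120. Dividing through by −5 gives the monic gcd v**2 + 10v + 24.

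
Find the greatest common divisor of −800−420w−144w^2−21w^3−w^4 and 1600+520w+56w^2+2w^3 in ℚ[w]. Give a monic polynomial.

80+18w+w^2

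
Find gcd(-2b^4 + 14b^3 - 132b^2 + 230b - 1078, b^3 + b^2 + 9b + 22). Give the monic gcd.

b^2 - b + 11

Apply the Euclidean algorithm:
  -2b^4 + 14b^3 - 132b^2 + 230b - 1078 = (-2b + 16)(b^3 + b^2 + 9b + 22) + (-130b^2 + 130b - 1430)
  b^3 + b^2 + 9b + 22 = (-(1/130)b - 1/65)(-130b^2 + 130b - 1430) + (0)
Last nonzero remainder: -130b^2 + 130b - 1430. Dividing through by -130 gives the monic gcd b^2 - b + 11.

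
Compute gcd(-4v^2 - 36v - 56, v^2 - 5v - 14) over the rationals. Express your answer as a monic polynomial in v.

v + 2

Euclidean algorithm in ℚ[v]:
  -4v^2 - 36v - 56 = (-4)(v^2 - 5v - 14) + (-56v - 112)
  v^2 - 5v - 14 = (-(1/56)v + 1/8)(-56v - 112) + (0)
Last nonzero remainder: -56v - 112. Dividing through by -56 gives the monic gcd v + 2.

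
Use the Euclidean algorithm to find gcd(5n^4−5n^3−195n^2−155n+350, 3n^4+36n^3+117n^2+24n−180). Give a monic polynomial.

n^3+6n^2+3n−10

By polynomial division,
  5n^4−5n^3−195n^2−155n+350 = (5/3)(3n^4+36n^3+117n^2+24n−180) + (−65n^3−390n^2−195n+650)
  3n^4+36n^3+117n^2+24n−180 = (−(3/65)n−18/65)(−65n^3−390n^2−195n+650) + (0)
Last nonzero remainder: −65n^3−390n^2−195n+650. Dividing through by −65 gives the monic gcd n^3+6n^2+3n−10.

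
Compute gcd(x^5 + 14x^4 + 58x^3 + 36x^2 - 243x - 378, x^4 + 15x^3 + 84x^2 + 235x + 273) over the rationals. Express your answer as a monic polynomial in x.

By polynomial division,
  x^5 + 14x^4 + 58x^3 + 36x^2 - 243x - 378 = (x - 1)(x^4 + 15x^3 + 84x^2 + 235x + 273) + (-11x^3 - 115x^2 - 281x - 105)
  x^4 + 15x^3 + 84x^2 + 235x + 273 = (-(1/11)x - 50/121)(-11x^3 - 115x^2 - 281x - 105) + ((1323/121)x^2 + (13230/121)x + 27783/121)
  -11x^3 - 115x^2 - 281x - 105 = (-(1331/1323)x - 605/1323)((1323/121)x^2 + (13230/121)x + 27783/121) + (0)
Last nonzero remainder: (1323/121)x^2 + (13230/121)x + 27783/121. Dividing through by 1323/121 gives the monic gcd x^2 + 10x + 21.

x^2 + 10x + 21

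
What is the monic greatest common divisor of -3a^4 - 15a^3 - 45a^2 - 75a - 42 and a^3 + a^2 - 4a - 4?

Repeated division with remainder:
  -3a^4 - 15a^3 - 45a^2 - 75a - 42 = (-3a - 12)(a^3 + a^2 - 4a - 4) + (-45a^2 - 135a - 90)
  a^3 + a^2 - 4a - 4 = (-(1/45)a + 2/45)(-45a^2 - 135a - 90) + (0)
Last nonzero remainder: -45a^2 - 135a - 90. Dividing through by -45 gives the monic gcd a^2 + 3a + 2.

a^2 + 3a + 2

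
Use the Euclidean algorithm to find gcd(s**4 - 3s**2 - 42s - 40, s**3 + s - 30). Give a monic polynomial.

Apply the Euclidean algorithm:
  s**4 - 3s**2 - 42s - 40 = (s)(s**3 + s - 30) + (-4s**2 - 12s - 40)
  s**3 + s - 30 = (-(1/4)s + 3/4)(-4s**2 - 12s - 40) + (0)
Last nonzero remainder: -4s**2 - 12s - 40. Dividing through by -4 gives the monic gcd s**2 + 3s + 10.

s**2 + 3s + 10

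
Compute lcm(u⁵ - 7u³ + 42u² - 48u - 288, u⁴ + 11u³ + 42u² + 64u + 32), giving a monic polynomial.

u⁷ + 5u⁶ - 3u⁵ + 7u⁴ + 134u³ - 360u² - 1632u - 1152

Repeated division with remainder:
  u⁵ - 7u³ + 42u² - 48u - 288 = (u - 11)(u⁴ + 11u³ + 42u² + 64u + 32) + (72u³ + 440u² + 624u + 64)
  u⁴ + 11u³ + 42u² + 64u + 32 = ((1/72)u + 11/162)(72u³ + 440u² + 624u + 64) + ((280/81)u² + (560/27)u + 2240/81)
  72u³ + 440u² + 624u + 64 = ((729/35)u + 81/35)((280/81)u² + (560/27)u + 2240/81) + (0)
Last nonzero remainder: (280/81)u² + (560/27)u + 2240/81. Dividing through by 280/81 gives the monic gcd u² + 6u + 8.
Then lcm(f, g) = f·g / gcd(f, g); expanding and making the result monic gives the answer.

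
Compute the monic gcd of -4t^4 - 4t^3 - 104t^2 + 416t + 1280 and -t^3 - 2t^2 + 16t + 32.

By polynomial division,
  -4t^4 - 4t^3 - 104t^2 + 416t + 1280 = (4t - 4)(-t^3 - 2t^2 + 16t + 32) + (-176t^2 + 352t + 1408)
  -t^3 - 2t^2 + 16t + 32 = ((1/176)t + 1/44)(-176t^2 + 352t + 1408) + (0)
Last nonzero remainder: -176t^2 + 352t + 1408. Dividing through by -176 gives the monic gcd t^2 - 2t - 8.

t^2 - 2t - 8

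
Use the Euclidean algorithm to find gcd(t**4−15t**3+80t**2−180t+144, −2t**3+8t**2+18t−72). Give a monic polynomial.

Apply the Euclidean algorithm:
  t**4−15t**3+80t**2−180t+144 = (−(1/2)t+11/2)(−2t**3+8t**2+18t−72) + (45t**2−315t+540)
  −2t**3+8t**2+18t−72 = (−(2/45)t−2/15)(45t**2−315t+540) + (0)
Last nonzero remainder: 45t**2−315t+540. Dividing through by 45 gives the monic gcd t**2−7t+12.

t**2−7t+12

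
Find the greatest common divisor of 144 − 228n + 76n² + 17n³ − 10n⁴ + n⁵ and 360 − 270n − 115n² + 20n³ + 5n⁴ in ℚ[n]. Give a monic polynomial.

12 − 11n − 2n² + n³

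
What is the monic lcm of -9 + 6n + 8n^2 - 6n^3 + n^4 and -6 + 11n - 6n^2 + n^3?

18 - 21n - 10n^2 + 20n^3 - 8n^4 + n^5

Apply the Euclidean algorithm:
  n^4 - 6n^3 + 8n^2 + 6n - 9 = (n)(n^3 - 6n^2 + 11n - 6) + (-3n^2 + 12n - 9)
  n^3 - 6n^2 + 11n - 6 = (-(1/3)n + 2/3)(-3n^2 + 12n - 9) + (0)
Last nonzero remainder: -3n^2 + 12n - 9. Dividing through by -3 gives the monic gcd n^2 - 4n + 3.
Then lcm(f, g) = f·g / gcd(f, g); expanding and making the result monic gives the answer.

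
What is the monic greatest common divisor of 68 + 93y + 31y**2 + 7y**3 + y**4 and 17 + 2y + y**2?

17 + 2y + y**2

Repeated division with remainder:
  y**4 + 7y**3 + 31y**2 + 93y + 68 = (y**2 + 5y + 4)(y**2 + 2y + 17) + (0)
The last nonzero remainder y**2 + 2y + 17 is already monic.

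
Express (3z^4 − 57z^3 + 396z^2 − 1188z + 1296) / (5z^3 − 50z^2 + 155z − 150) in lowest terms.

(3z^3 − 48z^2 + 252z − 432)/(5z^2 − 35z + 50)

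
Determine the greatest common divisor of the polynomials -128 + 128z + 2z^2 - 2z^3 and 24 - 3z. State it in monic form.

By polynomial division,
  -2z^3 + 2z^2 + 128z - 128 = ((2/3)z^2 + (14/3)z - 16/3)(-3z + 24) + (0)
Last nonzero remainder: -3z + 24. Dividing through by -3 gives the monic gcd z - 8.

-8 + z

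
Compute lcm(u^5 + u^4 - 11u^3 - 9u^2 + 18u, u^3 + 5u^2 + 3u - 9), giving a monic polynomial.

Repeated division with remainder:
  u^5 + u^4 - 11u^3 - 9u^2 + 18u = (u^2 - 4u + 6)(u^3 + 5u^2 + 3u - 9) + (-18u^2 - 36u + 54)
  u^3 + 5u^2 + 3u - 9 = (-(1/18)u - 1/6)(-18u^2 - 36u + 54) + (0)
Last nonzero remainder: -18u^2 - 36u + 54. Dividing through by -18 gives the monic gcd u^2 + 2u - 3.
Then lcm(f, g) = f·g / gcd(f, g); expanding and making the result monic gives the answer.

u^6 + 4u^5 - 8u^4 - 42u^3 - 9u^2 + 54u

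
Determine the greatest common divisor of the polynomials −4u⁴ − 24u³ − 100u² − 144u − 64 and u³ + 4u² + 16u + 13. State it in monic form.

Euclidean algorithm in ℚ[u]:
  −4u⁴ − 24u³ − 100u² − 144u − 64 = (−4u − 8)(u³ + 4u² + 16u + 13) + (−4u² + 36u + 40)
  u³ + 4u² + 16u + 13 = (−(1/4)u − 13/4)(−4u² + 36u + 40) + (143u + 143)
  −4u² + 36u + 40 = (−(4/143)u + 40/143)(143u + 143) + (0)
Last nonzero remainder: 143u + 143. Dividing through by 143 gives the monic gcd u + 1.

u + 1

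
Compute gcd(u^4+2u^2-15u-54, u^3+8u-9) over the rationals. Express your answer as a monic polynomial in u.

Apply the Euclidean algorithm:
  u^4+2u^2-15u-54 = (u)(u^3+8u-9) + (-6u^2-6u-54)
  u^3+8u-9 = (-(1/6)u+1/6)(-6u^2-6u-54) + (0)
Last nonzero remainder: -6u^2-6u-54. Dividing through by -6 gives the monic gcd u^2+u+9.

u^2+u+9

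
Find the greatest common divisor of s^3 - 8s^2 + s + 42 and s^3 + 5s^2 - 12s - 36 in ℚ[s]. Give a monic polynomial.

Repeated division with remainder:
  s^3 - 8s^2 + s + 42 = (s^3 + 5s^2 - 12s - 36) + (-13s^2 + 13s + 78)
  s^3 + 5s^2 - 12s - 36 = (-(1/13)s - 6/13)(-13s^2 + 13s + 78) + (0)
Last nonzero remainder: -13s^2 + 13s + 78. Dividing through by -13 gives the monic gcd s^2 - s - 6.

s^2 - s - 6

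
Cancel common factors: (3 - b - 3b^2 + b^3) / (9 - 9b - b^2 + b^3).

(1 + b)/(3 + b)

Apply the Euclidean algorithm:
  b^3 - 3b^2 - b + 3 = (b^3 - b^2 - 9b + 9) + (-2b^2 + 8b - 6)
  b^3 - b^2 - 9b + 9 = (-(1/2)b - 3/2)(-2b^2 + 8b - 6) + (0)
Last nonzero remainder: -2b^2 + 8b - 6. Dividing through by -2 gives the monic gcd b^2 - 4b + 3.
Cancel b^2 - 4b + 3 from numerator and denominator to get the reduced form.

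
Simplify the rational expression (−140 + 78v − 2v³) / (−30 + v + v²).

Euclidean algorithm in ℚ[v]:
  −2v³ + 78v − 140 = (−2v + 2)(v² + v − 30) + (16v − 80)
  v² + v − 30 = ((1/16)v + 3/8)(16v − 80) + (0)
Last nonzero remainder: 16v − 80. Dividing through by 16 gives the monic gcd v − 5.
Cancel v − 5 from numerator and denominator to get the reduced form.

(28 − 10v − 2v²)/(6 + v)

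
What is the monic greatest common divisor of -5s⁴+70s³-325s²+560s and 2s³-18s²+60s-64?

s²-7s+16

Apply the Euclidean algorithm:
  -5s⁴+70s³-325s²+560s = (-(5/2)s+25/2)(2s³-18s²+60s-64) + (50s²-350s+800)
  2s³-18s²+60s-64 = ((1/25)s-2/25)(50s²-350s+800) + (0)
Last nonzero remainder: 50s²-350s+800. Dividing through by 50 gives the monic gcd s²-7s+16.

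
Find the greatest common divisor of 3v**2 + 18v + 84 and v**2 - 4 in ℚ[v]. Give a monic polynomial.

1

Apply the Euclidean algorithm:
  3v**2 + 18v + 84 = (3)(v**2 - 4) + (18v + 96)
  v**2 - 4 = ((1/18)v - 8/27)(18v + 96) + (220/9)
  18v + 96 = ((81/110)v + 216/55)(220/9) + (0)
The last nonzero remainder is the constant 220/9, so the polynomials are coprime and gcd = 1.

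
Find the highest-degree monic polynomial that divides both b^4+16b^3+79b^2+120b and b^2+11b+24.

b^2+11b+24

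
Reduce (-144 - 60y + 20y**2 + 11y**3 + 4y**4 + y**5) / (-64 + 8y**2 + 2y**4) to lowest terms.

(36 + 15y + 4y**2 + y**3)/(16 + 2y**2)

By polynomial division,
  y**5 + 4y**4 + 11y**3 + 20y**2 - 60y - 144 = ((1/2)y + 2)(2y**4 + 8y**2 - 64) + (7y**3 + 4y**2 - 28y - 16)
  2y**4 + 8y**2 - 64 = ((2/7)y - 8/49)(7y**3 + 4y**2 - 28y - 16) + ((816/49)y**2 - 3264/49)
  7y**3 + 4y**2 - 28y - 16 = ((343/816)y + 49/204)((816/49)y**2 - 3264/49) + (0)
Last nonzero remainder: (816/49)y**2 - 3264/49. Dividing through by 816/49 gives the monic gcd y**2 - 4.
Cancel y**2 - 4 from numerator and denominator to get the reduced form.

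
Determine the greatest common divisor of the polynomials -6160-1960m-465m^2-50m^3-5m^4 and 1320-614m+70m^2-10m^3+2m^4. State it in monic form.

Euclidean algorithm in ℚ[m]:
  -5m^4-50m^3-465m^2-1960m-6160 = (-5/2)(2m^4-10m^3+70m^2-614m+1320) + (-75m^3-290m^2-3495m-2860)
  2m^4-10m^3+70m^2-614m+1320 = (-(2/75)m+266/1125)(-75m^3-290m^2-3495m-2860) + ((10208/225)m^2+(10208/75)m+449152/225)
  -75m^3-290m^2-3495m-2860 = (-(16875/10208)m-14625/10208)((10208/225)m^2+(10208/75)m+449152/225) + (0)
Last nonzero remainder: (10208/225)m^2+(10208/75)m+449152/225. Dividing through by 10208/225 gives the monic gcd m^2+3m+44.

44+3m+m^2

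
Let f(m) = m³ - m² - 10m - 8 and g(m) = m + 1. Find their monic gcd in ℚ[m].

m + 1

Apply the Euclidean algorithm:
  m³ - m² - 10m - 8 = (m² - 2m - 8)(m + 1) + (0)
The last nonzero remainder m + 1 is already monic.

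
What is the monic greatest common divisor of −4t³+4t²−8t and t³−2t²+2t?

t

Apply the Euclidean algorithm:
  −4t³+4t²−8t = (−4)(t³−2t²+2t) + (−4t²)
  t³−2t²+2t = (−(1/4)t+1/2)(−4t²) + (2t)
  −4t² = (−2t)(2t) + (0)
Last nonzero remainder: 2t. Dividing through by 2 gives the monic gcd t.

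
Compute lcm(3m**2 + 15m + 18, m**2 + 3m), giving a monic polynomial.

Euclidean algorithm in ℚ[m]:
  3m**2 + 15m + 18 = (3)(m**2 + 3m) + (6m + 18)
  m**2 + 3m = ((1/6)m)(6m + 18) + (0)
Last nonzero remainder: 6m + 18. Dividing through by 6 gives the monic gcd m + 3.
Then lcm(f, g) = f·g / gcd(f, g); expanding and making the result monic gives the answer.

m**3 + 5m**2 + 6m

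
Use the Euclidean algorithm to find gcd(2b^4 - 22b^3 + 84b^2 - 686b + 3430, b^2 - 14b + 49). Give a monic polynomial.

Repeated division with remainder:
  2b^4 - 22b^3 + 84b^2 - 686b + 3430 = (2b^2 + 6b + 70)(b^2 - 14b + 49) + (0)
The last nonzero remainder b^2 - 14b + 49 is already monic.

b^2 - 14b + 49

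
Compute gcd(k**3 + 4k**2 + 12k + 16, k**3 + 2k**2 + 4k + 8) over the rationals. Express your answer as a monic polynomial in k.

Repeated division with remainder:
  k**3 + 4k**2 + 12k + 16 = (k**3 + 2k**2 + 4k + 8) + (2k**2 + 8k + 8)
  k**3 + 2k**2 + 4k + 8 = ((1/2)k − 1)(2k**2 + 8k + 8) + (8k + 16)
  2k**2 + 8k + 8 = ((1/4)k + 1/2)(8k + 16) + (0)
Last nonzero remainder: 8k + 16. Dividing through by 8 gives the monic gcd k + 2.

k + 2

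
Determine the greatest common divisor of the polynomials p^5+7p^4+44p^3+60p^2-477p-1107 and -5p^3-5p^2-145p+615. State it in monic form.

p^3+p^2+29p-123

By polynomial division,
  p^5+7p^4+44p^3+60p^2-477p-1107 = (-(1/5)p^2-(6/5)p-9/5)(-5p^3-5p^2-145p+615) + (0)
Last nonzero remainder: -5p^3-5p^2-145p+615. Dividing through by -5 gives the monic gcd p^3+p^2+29p-123.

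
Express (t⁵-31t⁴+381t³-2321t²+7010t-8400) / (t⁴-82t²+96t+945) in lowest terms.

(t³-19t²+118t-240)/(t²+12t+27)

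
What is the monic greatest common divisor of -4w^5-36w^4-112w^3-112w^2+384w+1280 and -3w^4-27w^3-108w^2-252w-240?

By polynomial division,
  -4w^5-36w^4-112w^3-112w^2+384w+1280 = ((4/3)w)(-3w^4-27w^3-108w^2-252w-240) + (32w^3+224w^2+704w+1280)
  -3w^4-27w^3-108w^2-252w-240 = (-(3/32)w-3/16)(32w^3+224w^2+704w+1280) + (0)
Last nonzero remainder: 32w^3+224w^2+704w+1280. Dividing through by 32 gives the monic gcd w^3+7w^2+22w+40.

w^3+7w^2+22w+40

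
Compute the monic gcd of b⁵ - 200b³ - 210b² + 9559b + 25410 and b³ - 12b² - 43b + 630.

By polynomial division,
  b⁵ - 200b³ - 210b² + 9559b + 25410 = (b² + 12b - 13)(b³ - 12b² - 43b + 630) + (-480b² + 1440b + 33600)
  b³ - 12b² - 43b + 630 = (-(1/480)b + 3/160)(-480b² + 1440b + 33600) + (0)
Last nonzero remainder: -480b² + 1440b + 33600. Dividing through by -480 gives the monic gcd b² - 3b - 70.

b² - 3b - 70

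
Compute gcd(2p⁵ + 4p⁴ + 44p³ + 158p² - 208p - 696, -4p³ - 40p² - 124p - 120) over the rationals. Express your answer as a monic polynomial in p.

p² + 5p + 6

Euclidean algorithm in ℚ[p]:
  2p⁵ + 4p⁴ + 44p³ + 158p² - 208p - 696 = (-(1/2)p² + 4p - 71/2)(-4p³ - 40p² - 124p - 120) + (-826p² - 4130p - 4956)
  -4p³ - 40p² - 124p - 120 = ((2/413)p + 10/413)(-826p² - 4130p - 4956) + (0)
Last nonzero remainder: -826p² - 4130p - 4956. Dividing through by -826 gives the monic gcd p² + 5p + 6.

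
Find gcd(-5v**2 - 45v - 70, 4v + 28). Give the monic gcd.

By polynomial division,
  -5v**2 - 45v - 70 = (-(5/4)v - 5/2)(4v + 28) + (0)
Last nonzero remainder: 4v + 28. Dividing through by 4 gives the monic gcd v + 7.

v + 7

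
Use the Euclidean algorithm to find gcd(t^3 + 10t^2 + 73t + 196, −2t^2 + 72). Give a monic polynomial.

Apply the Euclidean algorithm:
  t^3 + 10t^2 + 73t + 196 = (−(1/2)t − 5)(−2t^2 + 72) + (109t + 556)
  −2t^2 + 72 = (−(2/109)t + 1112/11881)(109t + 556) + (237160/11881)
  109t + 556 = ((1295029/237160)t + 1651459/59290)(237160/11881) + (0)
The last nonzero remainder is the constant 237160/11881, so the polynomials are coprime and gcd = 1.

1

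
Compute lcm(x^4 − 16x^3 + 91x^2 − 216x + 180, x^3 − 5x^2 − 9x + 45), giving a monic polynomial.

Euclidean algorithm in ℚ[x]:
  x^4 − 16x^3 + 91x^2 − 216x + 180 = (x − 11)(x^3 − 5x^2 − 9x + 45) + (45x^2 − 360x + 675)
  x^3 − 5x^2 − 9x + 45 = ((1/45)x + 1/15)(45x^2 − 360x + 675) + (0)
Last nonzero remainder: 45x^2 − 360x + 675. Dividing through by 45 gives the monic gcd x^2 − 8x + 15.
Then lcm(f, g) = f·g / gcd(f, g); expanding and making the result monic gives the answer.

x^5 − 13x^4 + 43x^3 + 57x^2 − 468x + 540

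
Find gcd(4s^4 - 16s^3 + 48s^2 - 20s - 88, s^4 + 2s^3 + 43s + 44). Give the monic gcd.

s^3 - 2s^2 + 8s + 11

Euclidean algorithm in ℚ[s]:
  4s^4 - 16s^3 + 48s^2 - 20s - 88 = (4)(s^4 + 2s^3 + 43s + 44) + (-24s^3 + 48s^2 - 192s - 264)
  s^4 + 2s^3 + 43s + 44 = (-(1/24)s - 1/6)(-24s^3 + 48s^2 - 192s - 264) + (0)
Last nonzero remainder: -24s^3 + 48s^2 - 192s - 264. Dividing through by -24 gives the monic gcd s^3 - 2s^2 + 8s + 11.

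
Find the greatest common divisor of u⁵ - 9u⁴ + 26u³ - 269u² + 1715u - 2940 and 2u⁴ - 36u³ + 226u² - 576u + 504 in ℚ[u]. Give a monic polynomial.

u² - 10u + 21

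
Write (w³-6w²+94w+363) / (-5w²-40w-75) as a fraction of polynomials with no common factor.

(-w²+9w-121)/(5w+25)

Euclidean algorithm in ℚ[w]:
  w³-6w²+94w+363 = (-(1/5)w+14/5)(-5w²-40w-75) + (191w+573)
  -5w²-40w-75 = (-(5/191)w-25/191)(191w+573) + (0)
Last nonzero remainder: 191w+573. Dividing through by 191 gives the monic gcd w+3.
Cancel w+3 from numerator and denominator to get the reduced form.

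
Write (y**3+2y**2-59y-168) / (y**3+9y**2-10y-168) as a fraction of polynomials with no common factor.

Apply the Euclidean algorithm:
  y**3+2y**2-59y-168 = (y**3+9y**2-10y-168) + (-7y**2-49y)
  y**3+9y**2-10y-168 = (-(1/7)y-2/7)(-7y**2-49y) + (-24y-168)
  -7y**2-49y = ((7/24)y)(-24y-168) + (0)
Last nonzero remainder: -24y-168. Dividing through by -24 gives the monic gcd y+7.
Cancel y+7 from numerator and denominator to get the reduced form.

(y**2-5y-24)/(y**2+2y-24)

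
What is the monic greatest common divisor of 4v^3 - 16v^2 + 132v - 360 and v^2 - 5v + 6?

Repeated division with remainder:
  4v^3 - 16v^2 + 132v - 360 = (4v + 4)(v^2 - 5v + 6) + (128v - 384)
  v^2 - 5v + 6 = ((1/128)v - 1/64)(128v - 384) + (0)
Last nonzero remainder: 128v - 384. Dividing through by 128 gives the monic gcd v - 3.

v - 3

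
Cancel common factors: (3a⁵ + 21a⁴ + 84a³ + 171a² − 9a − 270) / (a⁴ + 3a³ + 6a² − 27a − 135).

(3a² + 3a − 6)/(a − 3)

Apply the Euclidean algorithm:
  3a⁵ + 21a⁴ + 84a³ + 171a² − 9a − 270 = (3a + 12)(a⁴ + 3a³ + 6a² − 27a − 135) + (30a³ + 180a² + 720a + 1350)
  a⁴ + 3a³ + 6a² − 27a − 135 = ((1/30)a − 1/10)(30a³ + 180a² + 720a + 1350) + (0)
Last nonzero remainder: 30a³ + 180a² + 720a + 1350. Dividing through by 30 gives the monic gcd a³ + 6a² + 24a + 45.
Cancel a³ + 6a² + 24a + 45 from numerator and denominator to get the reduced form.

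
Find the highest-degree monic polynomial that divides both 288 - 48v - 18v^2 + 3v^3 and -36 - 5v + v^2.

4 + v

Repeated division with remainder:
  3v^3 - 18v^2 - 48v + 288 = (3v - 3)(v^2 - 5v - 36) + (45v + 180)
  v^2 - 5v - 36 = ((1/45)v - 1/5)(45v + 180) + (0)
Last nonzero remainder: 45v + 180. Dividing through by 45 gives the monic gcd v + 4.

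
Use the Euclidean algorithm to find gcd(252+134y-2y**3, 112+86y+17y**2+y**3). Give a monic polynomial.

14+9y+y**2

Repeated division with remainder:
  -2y**3+134y+252 = (-2)(y**3+17y**2+86y+112) + (34y**2+306y+476)
  y**3+17y**2+86y+112 = ((1/34)y+4/17)(34y**2+306y+476) + (0)
Last nonzero remainder: 34y**2+306y+476. Dividing through by 34 gives the monic gcd y**2+9y+14.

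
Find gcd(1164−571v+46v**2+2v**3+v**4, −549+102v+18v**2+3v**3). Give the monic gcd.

Euclidean algorithm in ℚ[v]:
  v**4+2v**3+46v**2−571v+1164 = ((1/3)v−4/3)(3v**3+18v**2+102v−549) + (36v**2−252v+432)
  3v**3+18v**2+102v−549 = ((1/12)v+13/12)(36v**2−252v+432) + (339v−1017)
  36v**2−252v+432 = ((12/113)v−48/113)(339v−1017) + (0)
Last nonzero remainder: 339v−1017. Dividing through by 339 gives the monic gcd v−3.

−3+v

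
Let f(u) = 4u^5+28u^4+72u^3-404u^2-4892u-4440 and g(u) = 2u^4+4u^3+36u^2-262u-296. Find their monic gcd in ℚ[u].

By polynomial division,
  4u^5+28u^4+72u^3-404u^2-4892u-4440 = (2u+10)(2u^4+4u^3+36u^2-262u-296) + (-40u^3-240u^2-1680u-1480)
  2u^4+4u^3+36u^2-262u-296 = (-(1/20)u+1/5)(-40u^3-240u^2-1680u-1480) + (0)
Last nonzero remainder: -40u^3-240u^2-1680u-1480. Dividing through by -40 gives the monic gcd u^3+6u^2+42u+37.

u^3+6u^2+42u+37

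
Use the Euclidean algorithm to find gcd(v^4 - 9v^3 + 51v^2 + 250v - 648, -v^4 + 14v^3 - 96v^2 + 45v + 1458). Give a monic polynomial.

Euclidean algorithm in ℚ[v]:
  v^4 - 9v^3 + 51v^2 + 250v - 648 = (-1)(-v^4 + 14v^3 - 96v^2 + 45v + 1458) + (5v^3 - 45v^2 + 295v + 810)
  -v^4 + 14v^3 - 96v^2 + 45v + 1458 = (-(1/5)v + 1)(5v^3 - 45v^2 + 295v + 810) + (8v^2 - 88v + 648)
  5v^3 - 45v^2 + 295v + 810 = ((5/8)v + 5/4)(8v^2 - 88v + 648) + (0)
Last nonzero remainder: 8v^2 - 88v + 648. Dividing through by 8 gives the monic gcd v^2 - 11v + 81.

v^2 - 11v + 81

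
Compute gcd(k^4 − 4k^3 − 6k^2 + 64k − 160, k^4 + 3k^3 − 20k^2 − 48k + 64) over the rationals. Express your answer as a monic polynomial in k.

Repeated division with remainder:
  k^4 − 4k^3 − 6k^2 + 64k − 160 = (k^4 + 3k^3 − 20k^2 − 48k + 64) + (−7k^3 + 14k^2 + 112k − 224)
  k^4 + 3k^3 − 20k^2 − 48k + 64 = (−(1/7)k − 5/7)(−7k^3 + 14k^2 + 112k − 224) + (6k^2 − 96)
  −7k^3 + 14k^2 + 112k − 224 = (−(7/6)k + 7/3)(6k^2 − 96) + (0)
Last nonzero remainder: 6k^2 − 96. Dividing through by 6 gives the monic gcd k^2 − 16.

k^2 − 16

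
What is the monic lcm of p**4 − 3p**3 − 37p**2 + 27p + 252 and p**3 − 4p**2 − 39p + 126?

By polynomial division,
  p**4 − 3p**3 − 37p**2 + 27p + 252 = (p + 1)(p**3 − 4p**2 − 39p + 126) + (6p**2 − 60p + 126)
  p**3 − 4p**2 − 39p + 126 = ((1/6)p + 1)(6p**2 − 60p + 126) + (0)
Last nonzero remainder: 6p**2 − 60p + 126. Dividing through by 6 gives the monic gcd p**2 − 10p + 21.
Then lcm(f, g) = f·g / gcd(f, g); expanding and making the result monic gives the answer.

p**5 + 3p**4 − 55p**3 − 195p**2 + 414p + 1512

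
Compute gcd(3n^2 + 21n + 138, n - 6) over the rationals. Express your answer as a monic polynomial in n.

1

Euclidean algorithm in ℚ[n]:
  3n^2 + 21n + 138 = (3n + 39)(n - 6) + (372)
  n - 6 = ((1/372)n - 1/62)(372) + (0)
The last nonzero remainder is the constant 372, so the polynomials are coprime and gcd = 1.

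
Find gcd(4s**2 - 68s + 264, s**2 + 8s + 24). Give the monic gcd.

1

By polynomial division,
  4s**2 - 68s + 264 = (4)(s**2 + 8s + 24) + (-100s + 168)
  s**2 + 8s + 24 = (-(1/100)s - 121/1250)(-100s + 168) + (25164/625)
  -100s + 168 = (-(15625/6291)s + 8750/2097)(25164/625) + (0)
The last nonzero remainder is the constant 25164/625, so the polynomials are coprime and gcd = 1.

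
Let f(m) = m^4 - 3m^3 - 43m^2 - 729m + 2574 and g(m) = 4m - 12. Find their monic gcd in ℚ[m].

m - 3

Repeated division with remainder:
  m^4 - 3m^3 - 43m^2 - 729m + 2574 = ((1/4)m^3 - (43/4)m - 429/2)(4m - 12) + (0)
Last nonzero remainder: 4m - 12. Dividing through by 4 gives the monic gcd m - 3.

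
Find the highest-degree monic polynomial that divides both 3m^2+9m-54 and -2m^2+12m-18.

m-3

Apply the Euclidean algorithm:
  3m^2+9m-54 = (-3/2)(-2m^2+12m-18) + (27m-81)
  -2m^2+12m-18 = (-(2/27)m+2/9)(27m-81) + (0)
Last nonzero remainder: 27m-81. Dividing through by 27 gives the monic gcd m-3.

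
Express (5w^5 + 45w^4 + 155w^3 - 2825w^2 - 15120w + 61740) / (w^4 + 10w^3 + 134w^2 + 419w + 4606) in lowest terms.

(5w^3 - 10w^2 - 225w + 630)/(w^2 - w + 47)

Repeated division with remainder:
  5w^5 + 45w^4 + 155w^3 - 2825w^2 - 15120w + 61740 = (5w - 5)(w^4 + 10w^3 + 134w^2 + 419w + 4606) + (-465w^3 - 4250w^2 - 36055w + 84770)
  w^4 + 10w^3 + 134w^2 + 419w + 4606 = (-(1/465)w - 16/8649)(-465w^3 - 4250w^2 - 36055w + 84770) + ((420343/8649)w^2 + (4623773/8649)w + 41193614/8649)
  -465w^3 - 4250w^2 - 36055w + 84770 = (-(4021785/420343)w + 7481385/420343)((420343/8649)w^2 + (4623773/8649)w + 41193614/8649) + (0)
Last nonzero remainder: (420343/8649)w^2 + (4623773/8649)w + 41193614/8649. Dividing through by 420343/8649 gives the monic gcd w^2 + 11w + 98.
Cancel w^2 + 11w + 98 from numerator and denominator to get the reduced form.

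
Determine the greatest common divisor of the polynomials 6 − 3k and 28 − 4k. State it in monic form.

Apply the Euclidean algorithm:
  −3k + 6 = (3/4)(−4k + 28) + (−15)
  −4k + 28 = ((4/15)k − 28/15)(−15) + (0)
The last nonzero remainder is the constant −15, so the polynomials are coprime and gcd = 1.

1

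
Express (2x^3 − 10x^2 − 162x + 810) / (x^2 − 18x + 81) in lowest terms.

By polynomial division,
  2x^3 − 10x^2 − 162x + 810 = (2x + 26)(x^2 − 18x + 81) + (144x − 1296)
  x^2 − 18x + 81 = ((1/144)x − 1/16)(144x − 1296) + (0)
Last nonzero remainder: 144x − 1296. Dividing through by 144 gives the monic gcd x − 9.
Cancel x − 9 from numerator and denominator to get the reduced form.

(2x^2 + 8x − 90)/(x − 9)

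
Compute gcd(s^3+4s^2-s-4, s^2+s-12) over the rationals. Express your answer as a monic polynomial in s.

s+4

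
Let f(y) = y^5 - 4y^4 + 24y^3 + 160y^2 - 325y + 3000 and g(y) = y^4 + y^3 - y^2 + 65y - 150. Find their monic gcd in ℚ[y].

Euclidean algorithm in ℚ[y]:
  y^5 - 4y^4 + 24y^3 + 160y^2 - 325y + 3000 = (y - 5)(y^4 + y^3 - y^2 + 65y - 150) + (30y^3 + 90y^2 + 150y + 2250)
  y^4 + y^3 - y^2 + 65y - 150 = ((1/30)y - 1/15)(30y^3 + 90y^2 + 150y + 2250) + (0)
Last nonzero remainder: 30y^3 + 90y^2 + 150y + 2250. Dividing through by 30 gives the monic gcd y^3 + 3y^2 + 5y + 75.

y^3 + 3y^2 + 5y + 75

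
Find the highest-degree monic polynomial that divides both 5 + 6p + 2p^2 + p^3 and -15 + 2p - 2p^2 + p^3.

5 + p + p^2

Apply the Euclidean algorithm:
  p^3 + 2p^2 + 6p + 5 = (p^3 - 2p^2 + 2p - 15) + (4p^2 + 4p + 20)
  p^3 - 2p^2 + 2p - 15 = ((1/4)p - 3/4)(4p^2 + 4p + 20) + (0)
Last nonzero remainder: 4p^2 + 4p + 20. Dividing through by 4 gives the monic gcd p^2 + p + 5.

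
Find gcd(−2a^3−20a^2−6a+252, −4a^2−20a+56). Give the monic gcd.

a+7

By polynomial division,
  −2a^3−20a^2−6a+252 = ((1/2)a+5/2)(−4a^2−20a+56) + (16a+112)
  −4a^2−20a+56 = (−(1/4)a+1/2)(16a+112) + (0)
Last nonzero remainder: 16a+112. Dividing through by 16 gives the monic gcd a+7.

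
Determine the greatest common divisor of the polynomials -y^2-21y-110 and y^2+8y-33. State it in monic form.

Euclidean algorithm in ℚ[y]:
  -y^2-21y-110 = (-1)(y^2+8y-33) + (-13y-143)
  y^2+8y-33 = (-(1/13)y+3/13)(-13y-143) + (0)
Last nonzero remainder: -13y-143. Dividing through by -13 gives the monic gcd y+11.

y+11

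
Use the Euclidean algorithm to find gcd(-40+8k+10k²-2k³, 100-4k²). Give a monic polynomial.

-5+k

By polynomial division,
  -2k³+10k²+8k-40 = ((1/2)k-5/2)(-4k²+100) + (-42k+210)
  -4k²+100 = ((2/21)k+10/21)(-42k+210) + (0)
Last nonzero remainder: -42k+210. Dividing through by -42 gives the monic gcd k-5.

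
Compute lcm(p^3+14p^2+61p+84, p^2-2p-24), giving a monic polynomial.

Repeated division with remainder:
  p^3+14p^2+61p+84 = (p+16)(p^2-2p-24) + (117p+468)
  p^2-2p-24 = ((1/117)p-2/39)(117p+468) + (0)
Last nonzero remainder: 117p+468. Dividing through by 117 gives the monic gcd p+4.
Then lcm(f, g) = f·g / gcd(f, g); expanding and making the result monic gives the answer.

p^4+8p^3-23p^2-282p-504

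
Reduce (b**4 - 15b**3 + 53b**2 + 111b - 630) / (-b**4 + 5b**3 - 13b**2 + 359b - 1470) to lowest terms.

(-b**2 + 4b + 21)/(b**2 + 6b + 49)

Euclidean algorithm in ℚ[b]:
  b**4 - 15b**3 + 53b**2 + 111b - 630 = (-1)(-b**4 + 5b**3 - 13b**2 + 359b - 1470) + (-10b**3 + 40b**2 + 470b - 2100)
  -b**4 + 5b**3 - 13b**2 + 359b - 1470 = ((1/10)b - 1/10)(-10b**3 + 40b**2 + 470b - 2100) + (-56b**2 + 616b - 1680)
  -10b**3 + 40b**2 + 470b - 2100 = ((5/28)b + 5/4)(-56b**2 + 616b - 1680) + (0)
Last nonzero remainder: -56b**2 + 616b - 1680. Dividing through by -56 gives the monic gcd b**2 - 11b + 30.
Cancel b**2 - 11b + 30 from numerator and denominator to get the reduced form.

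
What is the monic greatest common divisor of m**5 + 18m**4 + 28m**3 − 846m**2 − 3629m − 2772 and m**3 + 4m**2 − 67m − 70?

m**2 − 6m − 7

Repeated division with remainder:
  m**5 + 18m**4 + 28m**3 − 846m**2 − 3629m − 2772 = (m**2 + 14m + 39)(m**3 + 4m**2 − 67m − 70) + (6m**2 − 36m − 42)
  m**3 + 4m**2 − 67m − 70 = ((1/6)m + 5/3)(6m**2 − 36m − 42) + (0)
Last nonzero remainder: 6m**2 − 36m − 42. Dividing through by 6 gives the monic gcd m**2 − 6m − 7.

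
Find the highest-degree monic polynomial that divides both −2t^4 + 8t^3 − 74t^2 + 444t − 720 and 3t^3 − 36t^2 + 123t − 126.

Euclidean algorithm in ℚ[t]:
  −2t^4 + 8t^3 − 74t^2 + 444t − 720 = (−(2/3)t − 16/3)(3t^3 − 36t^2 + 123t − 126) + (−184t^2 + 1016t − 1392)
  3t^3 − 36t^2 + 123t − 126 = (−(3/184)t + 447/4232)(−184t^2 + 1016t − 1392) + (−(3708/529)t + 11124/529)
  −184t^2 + 1016t − 1392 = ((24334/927)t − 61364/927)(−(3708/529)t + 11124/529) + (0)
Last nonzero remainder: −(3708/529)t + 11124/529. Dividing through by −3708/529 gives the monic gcd t − 3.

t − 3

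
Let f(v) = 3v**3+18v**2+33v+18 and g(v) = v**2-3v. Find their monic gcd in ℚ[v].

Apply the Euclidean algorithm:
  3v**3+18v**2+33v+18 = (3v+27)(v**2-3v) + (114v+18)
  v**2-3v = ((1/114)v-10/361)(114v+18) + (180/361)
  114v+18 = ((6859/30)v+361/10)(180/361) + (0)
The last nonzero remainder is the constant 180/361, so the polynomials are coprime and gcd = 1.

1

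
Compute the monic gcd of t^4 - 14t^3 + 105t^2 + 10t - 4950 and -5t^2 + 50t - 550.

Euclidean algorithm in ℚ[t]:
  t^4 - 14t^3 + 105t^2 + 10t - 4950 = (-(1/5)t^2 + (4/5)t + 9)(-5t^2 + 50t - 550) + (0)
Last nonzero remainder: -5t^2 + 50t - 550. Dividing through by -5 gives the monic gcd t^2 - 10t + 110.

t^2 - 10t + 110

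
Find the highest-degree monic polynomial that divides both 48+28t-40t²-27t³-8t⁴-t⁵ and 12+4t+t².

12+4t+t²

Apply the Euclidean algorithm:
  -t⁵-8t⁴-27t³-40t²+28t+48 = (-t³-4t²+t+4)(t²+4t+12) + (0)
The last nonzero remainder t²+4t+12 is already monic.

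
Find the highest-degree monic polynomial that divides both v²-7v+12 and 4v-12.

v-3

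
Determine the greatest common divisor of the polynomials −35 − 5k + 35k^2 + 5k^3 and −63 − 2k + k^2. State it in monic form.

7 + k

Repeated division with remainder:
  5k^3 + 35k^2 − 5k − 35 = (5k + 45)(k^2 − 2k − 63) + (400k + 2800)
  k^2 − 2k − 63 = ((1/400)k − 9/400)(400k + 2800) + (0)
Last nonzero remainder: 400k + 2800. Dividing through by 400 gives the monic gcd k + 7.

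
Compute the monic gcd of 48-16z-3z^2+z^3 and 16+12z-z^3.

-4+z

By polynomial division,
  z^3-3z^2-16z+48 = (-1)(-z^3+12z+16) + (-3z^2-4z+64)
  -z^3+12z+16 = ((1/3)z-4/9)(-3z^2-4z+64) + (-(100/9)z+400/9)
  -3z^2-4z+64 = ((27/100)z+36/25)(-(100/9)z+400/9) + (0)
Last nonzero remainder: -(100/9)z+400/9. Dividing through by -100/9 gives the monic gcd z-4.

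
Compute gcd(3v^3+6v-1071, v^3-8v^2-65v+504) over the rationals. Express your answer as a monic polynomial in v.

v-7

Repeated division with remainder:
  3v^3+6v-1071 = (3)(v^3-8v^2-65v+504) + (24v^2+201v-2583)
  v^3-8v^2-65v+504 = ((1/24)v-131/192)(24v^2+201v-2583) + ((11505/64)v-80535/64)
  24v^2+201v-2583 = ((512/3835)v+7872/3835)((11505/64)v-80535/64) + (0)
Last nonzero remainder: (11505/64)v-80535/64. Dividing through by 11505/64 gives the monic gcd v-7.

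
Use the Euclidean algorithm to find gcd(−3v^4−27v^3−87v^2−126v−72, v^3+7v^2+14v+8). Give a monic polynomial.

Euclidean algorithm in ℚ[v]:
  −3v^4−27v^3−87v^2−126v−72 = (−3v−6)(v^3+7v^2+14v+8) + (−3v^2−18v−24)
  v^3+7v^2+14v+8 = (−(1/3)v−1/3)(−3v^2−18v−24) + (0)
Last nonzero remainder: −3v^2−18v−24. Dividing through by −3 gives the monic gcd v^2+6v+8.

v^2+6v+8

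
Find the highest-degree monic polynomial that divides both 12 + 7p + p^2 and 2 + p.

Euclidean algorithm in ℚ[p]:
  p^2 + 7p + 12 = (p + 5)(p + 2) + (2)
  p + 2 = ((1/2)p + 1)(2) + (0)
The last nonzero remainder is the constant 2, so the polynomials are coprime and gcd = 1.

1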